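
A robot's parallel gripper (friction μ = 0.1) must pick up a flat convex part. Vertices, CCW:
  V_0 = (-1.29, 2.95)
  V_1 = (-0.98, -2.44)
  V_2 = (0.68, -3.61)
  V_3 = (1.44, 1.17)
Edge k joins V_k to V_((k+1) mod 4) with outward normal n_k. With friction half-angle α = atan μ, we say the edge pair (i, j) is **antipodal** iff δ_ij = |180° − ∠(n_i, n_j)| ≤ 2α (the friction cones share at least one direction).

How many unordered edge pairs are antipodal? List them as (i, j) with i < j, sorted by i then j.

count = 1; pairs: (1,3)

α = atan 0.1 = 5.71°;  2α = 11.42°
n_0 = (-0.9984, -0.0574)
n_1 = (-0.5761, -0.8174)
n_2 = (+0.9876, -0.1570)
n_3 = (+0.5462, +0.8377)
  (0,1): δ = 128.47°  ·
  (0,2): δ = 12.33°  ·
  (0,3): δ = 53.60°  ·
  (1,2): δ = 63.86°  ·
  (1,3): δ = 2.07°  ✓
  (2,3): δ = 114.07°  ·
antipodal pairs: 1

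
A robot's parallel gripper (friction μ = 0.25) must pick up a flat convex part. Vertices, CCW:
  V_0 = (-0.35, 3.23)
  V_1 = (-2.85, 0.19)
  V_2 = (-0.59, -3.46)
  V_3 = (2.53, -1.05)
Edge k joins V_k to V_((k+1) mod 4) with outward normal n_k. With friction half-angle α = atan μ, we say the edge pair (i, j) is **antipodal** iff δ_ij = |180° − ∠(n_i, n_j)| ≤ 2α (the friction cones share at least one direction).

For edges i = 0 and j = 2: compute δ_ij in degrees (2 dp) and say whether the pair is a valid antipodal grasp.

α = atan 0.25 = 14.04°;  2α = 28.07°
edge 0: e_0 = (-2.50, -3.04);  n_0 = (-0.7724, +0.6352)
edge 2: e_2 = (+3.12, +2.41);  n_2 = (+0.6113, -0.7914)
∠(n_0, n_2) = 167.12°
δ = |180° − 167.12°| = 12.88°
12.88° ≤ 2α = 28.07°  →  valid

δ = 12.88°, valid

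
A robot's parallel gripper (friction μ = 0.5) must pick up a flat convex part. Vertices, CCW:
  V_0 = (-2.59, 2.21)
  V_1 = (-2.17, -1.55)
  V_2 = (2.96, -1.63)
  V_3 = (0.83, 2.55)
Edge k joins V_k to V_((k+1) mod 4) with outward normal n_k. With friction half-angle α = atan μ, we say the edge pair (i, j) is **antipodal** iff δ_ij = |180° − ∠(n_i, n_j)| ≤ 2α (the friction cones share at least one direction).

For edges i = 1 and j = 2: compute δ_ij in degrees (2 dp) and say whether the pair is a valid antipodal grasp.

δ = 62.10°, invalid

α = atan 0.5 = 26.57°;  2α = 53.13°
edge 1: e_1 = (+5.13, -0.08);  n_1 = (-0.0156, -0.9999)
edge 2: e_2 = (-2.13, +4.18);  n_2 = (+0.8910, +0.4540)
∠(n_1, n_2) = 117.90°
δ = |180° − 117.90°| = 62.10°
62.10° > 2α = 53.13°  →  invalid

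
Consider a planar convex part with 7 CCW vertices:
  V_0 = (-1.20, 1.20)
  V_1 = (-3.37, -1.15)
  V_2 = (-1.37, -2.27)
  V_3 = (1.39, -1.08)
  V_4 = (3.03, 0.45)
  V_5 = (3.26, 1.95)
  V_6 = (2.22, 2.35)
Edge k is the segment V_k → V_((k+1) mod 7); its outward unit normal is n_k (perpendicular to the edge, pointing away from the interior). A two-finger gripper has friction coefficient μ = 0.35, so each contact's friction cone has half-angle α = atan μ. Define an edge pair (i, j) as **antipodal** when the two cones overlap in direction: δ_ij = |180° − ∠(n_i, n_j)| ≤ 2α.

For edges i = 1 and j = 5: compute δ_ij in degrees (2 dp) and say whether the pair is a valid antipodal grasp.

α = atan 0.35 = 19.29°;  2α = 38.58°
edge 1: e_1 = (+2.00, -1.12);  n_1 = (-0.4886, -0.8725)
edge 5: e_5 = (-1.04, +0.40);  n_5 = (+0.3590, +0.9333)
∠(n_1, n_5) = 171.79°
δ = |180° − 171.79°| = 8.21°
8.21° ≤ 2α = 38.58°  →  valid

δ = 8.21°, valid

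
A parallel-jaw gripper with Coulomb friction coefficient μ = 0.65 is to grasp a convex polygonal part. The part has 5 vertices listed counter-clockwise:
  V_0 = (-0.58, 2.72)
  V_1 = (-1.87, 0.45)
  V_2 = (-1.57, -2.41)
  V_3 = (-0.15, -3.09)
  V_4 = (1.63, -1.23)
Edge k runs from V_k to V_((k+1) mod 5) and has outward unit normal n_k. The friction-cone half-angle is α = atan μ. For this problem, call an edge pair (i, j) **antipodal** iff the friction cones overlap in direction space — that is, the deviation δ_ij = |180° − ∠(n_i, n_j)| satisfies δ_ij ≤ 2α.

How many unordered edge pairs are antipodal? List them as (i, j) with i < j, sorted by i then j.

α = atan 0.65 = 33.02°;  2α = 66.05°
n_0 = (-0.8694, +0.4941)
n_1 = (-0.9945, -0.1043)
n_2 = (-0.4319, -0.9019)
n_3 = (+0.7225, -0.6914)
n_4 = (+0.8727, +0.4883)
  (0,1): δ = 144.40°  ·
  (0,2): δ = 85.98°  ·
  (0,3): δ = 14.13°  ✓
  (0,4): δ = 58.84°  ✓
  (1,2): δ = 121.58°  ·
  (1,3): δ = 49.73°  ✓
  (1,4): δ = 23.24°  ✓
  (2,3): δ = 108.15°  ·
  (2,4): δ = 35.18°  ✓
  (3,4): δ = 107.03°  ·
antipodal pairs: 5

count = 5; pairs: (0,3), (0,4), (1,3), (1,4), (2,4)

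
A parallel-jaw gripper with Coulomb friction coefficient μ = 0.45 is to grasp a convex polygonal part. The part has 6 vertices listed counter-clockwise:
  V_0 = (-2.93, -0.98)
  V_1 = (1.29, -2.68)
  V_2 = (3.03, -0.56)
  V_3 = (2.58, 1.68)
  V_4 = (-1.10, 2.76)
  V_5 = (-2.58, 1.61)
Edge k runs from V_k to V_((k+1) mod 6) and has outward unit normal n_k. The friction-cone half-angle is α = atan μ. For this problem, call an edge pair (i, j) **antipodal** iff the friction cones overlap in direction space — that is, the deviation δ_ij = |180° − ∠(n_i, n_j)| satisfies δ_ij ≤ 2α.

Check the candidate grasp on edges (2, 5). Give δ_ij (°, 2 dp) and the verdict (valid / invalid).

α = atan 0.45 = 24.23°;  2α = 48.46°
edge 2: e_2 = (-0.45, +2.24);  n_2 = (+0.9804, +0.1970)
edge 5: e_5 = (-0.35, -2.59);  n_5 = (-0.9910, +0.1339)
∠(n_2, n_5) = 160.94°
δ = |180° − 160.94°| = 19.06°
19.06° ≤ 2α = 48.46°  →  valid

δ = 19.06°, valid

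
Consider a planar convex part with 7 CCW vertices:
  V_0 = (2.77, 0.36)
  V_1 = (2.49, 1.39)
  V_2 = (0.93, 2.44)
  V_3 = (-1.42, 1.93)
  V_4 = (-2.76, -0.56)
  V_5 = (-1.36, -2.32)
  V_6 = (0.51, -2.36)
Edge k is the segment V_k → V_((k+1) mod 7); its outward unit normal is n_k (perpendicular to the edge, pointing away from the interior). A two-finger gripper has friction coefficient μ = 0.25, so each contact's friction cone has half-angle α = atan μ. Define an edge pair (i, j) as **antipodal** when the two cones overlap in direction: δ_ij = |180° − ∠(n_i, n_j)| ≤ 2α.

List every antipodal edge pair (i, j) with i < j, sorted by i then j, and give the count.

α = atan 0.25 = 14.04°;  2α = 28.07°
n_0 = (+0.9650, +0.2623)
n_1 = (+0.5584, +0.8296)
n_2 = (-0.2121, +0.9773)
n_3 = (-0.8806, +0.4739)
n_4 = (-0.7826, -0.6225)
n_5 = (-0.0214, -0.9998)
n_6 = (+0.7691, -0.6391)
  (0,1): δ = 139.15°  ·
  (0,2): δ = 92.96°  ·
  (0,3): δ = 43.50°  ·
  (0,4): δ = 23.29°  ✓
  (0,5): δ = 73.57°  ·
  (0,6): δ = 125.07°  ·
  (1,2): δ = 133.81°  ·
  (1,3): δ = 84.34°  ·
  (1,4): δ = 17.56°  ✓
  (1,5): δ = 32.72°  ·
  (1,6): δ = 84.22°  ·
  (2,3): δ = 130.53°  ·
  (2,4): δ = 63.74°  ·
  (2,5): δ = 13.47°  ✓
  (2,6): δ = 38.03°  ·
  (3,4): δ = 113.21°  ·
  (3,5): δ = 62.94°  ·
  (3,6): δ = 11.44°  ✓
  (4,5): δ = 129.73°  ·
  (4,6): δ = 78.22°  ·
  (5,6): δ = 128.50°  ·
antipodal pairs: 4

count = 4; pairs: (0,4), (1,4), (2,5), (3,6)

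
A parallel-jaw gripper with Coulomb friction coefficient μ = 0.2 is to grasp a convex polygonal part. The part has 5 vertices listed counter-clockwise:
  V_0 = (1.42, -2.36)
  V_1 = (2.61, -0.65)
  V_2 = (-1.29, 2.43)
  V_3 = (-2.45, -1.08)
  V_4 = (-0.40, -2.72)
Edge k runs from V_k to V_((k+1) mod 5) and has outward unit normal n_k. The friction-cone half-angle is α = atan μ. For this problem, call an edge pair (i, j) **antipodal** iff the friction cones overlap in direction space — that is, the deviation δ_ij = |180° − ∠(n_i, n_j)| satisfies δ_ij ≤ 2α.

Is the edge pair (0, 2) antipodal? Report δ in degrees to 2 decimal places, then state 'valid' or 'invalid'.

α = atan 0.2 = 11.31°;  2α = 22.62°
edge 0: e_0 = (+1.19, +1.71);  n_0 = (+0.8208, -0.5712)
edge 2: e_2 = (-1.16, -3.51);  n_2 = (-0.9495, +0.3138)
∠(n_0, n_2) = 163.45°
δ = |180° − 163.45°| = 16.55°
16.55° ≤ 2α = 22.62°  →  valid

δ = 16.55°, valid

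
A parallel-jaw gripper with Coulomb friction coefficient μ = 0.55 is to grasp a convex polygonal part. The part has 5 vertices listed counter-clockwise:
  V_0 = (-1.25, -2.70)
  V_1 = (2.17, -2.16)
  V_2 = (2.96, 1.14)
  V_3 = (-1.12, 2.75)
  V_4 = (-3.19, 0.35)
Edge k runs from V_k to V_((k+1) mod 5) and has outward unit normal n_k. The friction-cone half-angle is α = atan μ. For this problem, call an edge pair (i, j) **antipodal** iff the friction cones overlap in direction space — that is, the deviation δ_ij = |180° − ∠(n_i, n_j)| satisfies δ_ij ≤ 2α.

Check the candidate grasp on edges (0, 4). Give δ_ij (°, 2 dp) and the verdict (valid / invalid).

δ = 113.49°, invalid

α = atan 0.55 = 28.81°;  2α = 57.62°
edge 0: e_0 = (+3.42, +0.54);  n_0 = (+0.1560, -0.9878)
edge 4: e_4 = (+1.94, -3.05);  n_4 = (-0.8438, -0.5367)
∠(n_0, n_4) = 66.51°
δ = |180° − 66.51°| = 113.49°
113.49° > 2α = 57.62°  →  invalid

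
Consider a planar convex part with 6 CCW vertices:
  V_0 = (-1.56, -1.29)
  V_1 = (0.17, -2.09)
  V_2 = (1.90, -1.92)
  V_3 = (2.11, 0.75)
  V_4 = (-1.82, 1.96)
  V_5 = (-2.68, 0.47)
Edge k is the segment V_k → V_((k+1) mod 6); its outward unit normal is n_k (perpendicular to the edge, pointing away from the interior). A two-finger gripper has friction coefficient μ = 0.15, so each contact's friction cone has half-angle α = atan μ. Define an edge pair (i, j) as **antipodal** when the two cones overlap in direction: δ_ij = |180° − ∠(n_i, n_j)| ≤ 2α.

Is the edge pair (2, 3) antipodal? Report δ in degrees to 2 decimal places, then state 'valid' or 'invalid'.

α = atan 0.15 = 8.53°;  2α = 17.06°
edge 2: e_2 = (+0.21, +2.67);  n_2 = (+0.9969, -0.0784)
edge 3: e_3 = (-3.93, +1.21);  n_3 = (+0.2943, +0.9557)
∠(n_2, n_3) = 77.38°
δ = |180° − 77.38°| = 102.62°
102.62° > 2α = 17.06°  →  invalid

δ = 102.62°, invalid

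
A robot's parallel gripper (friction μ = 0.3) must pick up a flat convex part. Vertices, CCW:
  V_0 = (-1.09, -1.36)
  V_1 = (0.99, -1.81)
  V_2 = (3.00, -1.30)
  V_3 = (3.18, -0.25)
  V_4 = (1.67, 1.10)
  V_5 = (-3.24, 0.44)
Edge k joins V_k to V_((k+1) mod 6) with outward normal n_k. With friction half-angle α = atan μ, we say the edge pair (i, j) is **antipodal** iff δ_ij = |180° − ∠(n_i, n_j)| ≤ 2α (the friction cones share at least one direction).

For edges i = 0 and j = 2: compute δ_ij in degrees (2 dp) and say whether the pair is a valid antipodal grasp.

δ = 87.52°, invalid

α = atan 0.3 = 16.70°;  2α = 33.40°
edge 0: e_0 = (+2.08, -0.45);  n_0 = (-0.2115, -0.9774)
edge 2: e_2 = (+0.18, +1.05);  n_2 = (+0.9856, -0.1690)
∠(n_0, n_2) = 92.48°
δ = |180° − 92.48°| = 87.52°
87.52° > 2α = 33.40°  →  invalid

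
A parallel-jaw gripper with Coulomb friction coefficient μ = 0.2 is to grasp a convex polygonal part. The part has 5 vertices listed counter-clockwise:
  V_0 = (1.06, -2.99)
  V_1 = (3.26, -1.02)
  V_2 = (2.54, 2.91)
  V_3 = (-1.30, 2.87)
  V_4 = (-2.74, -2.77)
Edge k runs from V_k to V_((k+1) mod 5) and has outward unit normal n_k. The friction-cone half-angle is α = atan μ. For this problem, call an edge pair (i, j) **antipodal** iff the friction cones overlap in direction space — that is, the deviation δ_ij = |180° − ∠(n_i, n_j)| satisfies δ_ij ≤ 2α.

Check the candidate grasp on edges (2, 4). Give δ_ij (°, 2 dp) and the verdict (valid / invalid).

δ = 3.91°, valid

α = atan 0.2 = 11.31°;  2α = 22.62°
edge 2: e_2 = (-3.84, -0.04);  n_2 = (-0.0104, +0.9999)
edge 4: e_4 = (+3.80, -0.22);  n_4 = (-0.0578, -0.9983)
∠(n_2, n_4) = 176.09°
δ = |180° − 176.09°| = 3.91°
3.91° ≤ 2α = 22.62°  →  valid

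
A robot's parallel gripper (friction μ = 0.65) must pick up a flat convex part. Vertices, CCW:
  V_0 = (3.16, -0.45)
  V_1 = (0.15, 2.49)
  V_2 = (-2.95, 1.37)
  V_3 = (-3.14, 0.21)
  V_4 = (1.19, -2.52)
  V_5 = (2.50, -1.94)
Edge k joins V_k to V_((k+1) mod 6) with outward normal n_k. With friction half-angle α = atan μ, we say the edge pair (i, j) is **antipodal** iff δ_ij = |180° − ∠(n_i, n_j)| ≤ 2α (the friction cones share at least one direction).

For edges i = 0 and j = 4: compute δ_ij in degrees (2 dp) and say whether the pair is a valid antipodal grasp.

δ = 68.21°, invalid

α = atan 0.65 = 33.02°;  2α = 66.05°
edge 0: e_0 = (-3.01, +2.94);  n_0 = (+0.6987, +0.7154)
edge 4: e_4 = (+1.31, +0.58);  n_4 = (+0.4048, -0.9144)
∠(n_0, n_4) = 111.79°
δ = |180° − 111.79°| = 68.21°
68.21° > 2α = 66.05°  →  invalid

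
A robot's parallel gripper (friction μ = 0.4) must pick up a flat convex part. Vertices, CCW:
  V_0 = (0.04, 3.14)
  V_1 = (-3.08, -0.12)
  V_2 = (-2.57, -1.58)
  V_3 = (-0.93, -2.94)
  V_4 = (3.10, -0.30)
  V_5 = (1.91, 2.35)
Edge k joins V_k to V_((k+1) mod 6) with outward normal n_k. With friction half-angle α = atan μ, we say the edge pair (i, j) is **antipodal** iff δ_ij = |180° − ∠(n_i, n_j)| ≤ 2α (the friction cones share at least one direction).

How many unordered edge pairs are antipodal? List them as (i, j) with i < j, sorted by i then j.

α = atan 0.4 = 21.80°;  2α = 43.60°
n_0 = (-0.7224, +0.6914)
n_1 = (-0.9441, -0.3298)
n_2 = (-0.6383, -0.7698)
n_3 = (+0.5480, -0.8365)
n_4 = (+0.9122, +0.4096)
n_5 = (+0.3892, +0.9212)
  (0,1): δ = 117.00°  ·
  (0,2): δ = 85.92°  ·
  (0,3): δ = 13.03°  ✓
  (0,4): δ = 67.93°  ·
  (0,5): δ = 110.84°  ·
  (1,2): δ = 148.92°  ·
  (1,3): δ = 76.03°  ·
  (1,4): δ = 4.93°  ✓
  (1,5): δ = 47.84°  ·
  (2,3): δ = 107.10°  ·
  (2,4): δ = 26.15°  ✓
  (2,5): δ = 16.77°  ✓
  (3,4): δ = 99.05°  ·
  (3,5): δ = 56.13°  ·
  (4,5): δ = 137.08°  ·
antipodal pairs: 4

count = 4; pairs: (0,3), (1,4), (2,4), (2,5)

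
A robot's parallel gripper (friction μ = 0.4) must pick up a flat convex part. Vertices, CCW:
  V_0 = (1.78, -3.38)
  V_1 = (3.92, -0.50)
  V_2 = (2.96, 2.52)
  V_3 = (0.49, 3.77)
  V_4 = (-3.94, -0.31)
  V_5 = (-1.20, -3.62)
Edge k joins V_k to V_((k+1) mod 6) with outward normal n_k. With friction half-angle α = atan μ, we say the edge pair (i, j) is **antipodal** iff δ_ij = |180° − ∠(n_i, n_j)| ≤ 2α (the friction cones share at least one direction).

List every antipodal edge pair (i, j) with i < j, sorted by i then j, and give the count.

count = 5; pairs: (0,3), (1,4), (2,4), (2,5), (3,5)

α = atan 0.4 = 21.80°;  2α = 43.60°
n_0 = (+0.8027, -0.5964)
n_1 = (+0.9530, +0.3029)
n_2 = (+0.4515, +0.8922)
n_3 = (-0.6775, +0.7356)
n_4 = (-0.7703, -0.6377)
n_5 = (+0.0803, -0.9968)
  (0,1): δ = 125.75°  ·
  (0,2): δ = 80.23°  ·
  (0,3): δ = 10.74°  ✓
  (0,4): δ = 76.23°  ·
  (0,5): δ = 131.22°  ·
  (1,2): δ = 134.48°  ·
  (1,3): δ = 64.99°  ·
  (1,4): δ = 21.98°  ✓
  (1,5): δ = 76.97°  ·
  (2,3): δ = 110.51°  ·
  (2,4): δ = 23.54°  ✓
  (2,5): δ = 31.45°  ✓
  (3,4): δ = 93.03°  ·
  (3,5): δ = 38.04°  ✓
  (4,5): δ = 125.01°  ·
antipodal pairs: 5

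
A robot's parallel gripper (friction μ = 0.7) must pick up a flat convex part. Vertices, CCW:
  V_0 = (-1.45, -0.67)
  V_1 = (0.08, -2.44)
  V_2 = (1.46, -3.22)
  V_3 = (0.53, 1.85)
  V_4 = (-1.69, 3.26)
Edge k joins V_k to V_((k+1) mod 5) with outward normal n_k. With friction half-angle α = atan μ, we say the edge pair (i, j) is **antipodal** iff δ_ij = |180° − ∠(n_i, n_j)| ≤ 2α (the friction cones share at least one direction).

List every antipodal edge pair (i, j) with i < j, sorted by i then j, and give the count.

α = atan 0.7 = 34.99°;  2α = 69.98°
n_0 = (-0.7565, -0.6540)
n_1 = (-0.4921, -0.8706)
n_2 = (+0.9836, +0.1804)
n_3 = (+0.5361, +0.8441)
n_4 = (-0.9981, -0.0610)
  (0,1): δ = 160.32°  ·
  (0,2): δ = 30.45°  ✓
  (0,3): δ = 16.74°  ✓
  (0,4): δ = 142.65°  ·
  (1,2): δ = 50.13°  ✓
  (1,3): δ = 2.95°  ✓
  (1,4): δ = 122.97°  ·
  (2,3): δ = 132.82°  ·
  (2,4): δ = 6.90°  ✓
  (3,4): δ = 54.08°  ✓
antipodal pairs: 6

count = 6; pairs: (0,2), (0,3), (1,2), (1,3), (2,4), (3,4)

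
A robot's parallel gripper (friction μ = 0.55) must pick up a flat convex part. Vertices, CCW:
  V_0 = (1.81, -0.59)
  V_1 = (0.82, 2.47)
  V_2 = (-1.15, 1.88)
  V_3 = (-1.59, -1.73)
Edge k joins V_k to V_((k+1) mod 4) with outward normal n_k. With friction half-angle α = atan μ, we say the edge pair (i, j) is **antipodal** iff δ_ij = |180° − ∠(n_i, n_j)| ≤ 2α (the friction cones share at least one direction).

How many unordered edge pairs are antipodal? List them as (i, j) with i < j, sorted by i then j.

α = atan 0.55 = 28.81°;  2α = 57.62°
n_0 = (+0.9514, +0.3078)
n_1 = (-0.2869, +0.9580)
n_2 = (-0.9927, +0.1210)
n_3 = (+0.3179, -0.9481)
  (0,1): δ = 91.26°  ·
  (0,2): δ = 24.88°  ✓
  (0,3): δ = 90.61°  ·
  (1,2): δ = 113.62°  ·
  (1,3): δ = 1.86°  ✓
  (2,3): δ = 64.51°  ·
antipodal pairs: 2

count = 2; pairs: (0,2), (1,3)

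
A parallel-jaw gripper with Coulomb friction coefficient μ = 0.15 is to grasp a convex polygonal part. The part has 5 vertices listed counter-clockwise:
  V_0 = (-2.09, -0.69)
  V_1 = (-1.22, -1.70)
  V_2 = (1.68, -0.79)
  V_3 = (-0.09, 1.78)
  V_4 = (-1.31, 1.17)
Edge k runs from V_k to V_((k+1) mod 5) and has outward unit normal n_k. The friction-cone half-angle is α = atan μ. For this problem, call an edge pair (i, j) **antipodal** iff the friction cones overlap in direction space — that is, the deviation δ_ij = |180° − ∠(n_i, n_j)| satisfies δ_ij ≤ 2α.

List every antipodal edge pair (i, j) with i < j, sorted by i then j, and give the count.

count = 2; pairs: (0,2), (1,3)

α = atan 0.15 = 8.53°;  2α = 17.06°
n_0 = (-0.7577, -0.6526)
n_1 = (+0.2994, -0.9541)
n_2 = (+0.8236, +0.5672)
n_3 = (-0.4472, +0.8944)
n_4 = (-0.9222, +0.3867)
  (0,1): δ = 113.32°  ·
  (0,2): δ = 6.19°  ✓
  (0,3): δ = 75.82°  ·
  (0,4): δ = 116.51°  ·
  (1,2): δ = 72.87°  ·
  (1,3): δ = 9.14°  ✓
  (1,4): δ = 49.83°  ·
  (2,3): δ = 97.99°  ·
  (2,4): δ = 57.31°  ·
  (3,4): δ = 139.32°  ·
antipodal pairs: 2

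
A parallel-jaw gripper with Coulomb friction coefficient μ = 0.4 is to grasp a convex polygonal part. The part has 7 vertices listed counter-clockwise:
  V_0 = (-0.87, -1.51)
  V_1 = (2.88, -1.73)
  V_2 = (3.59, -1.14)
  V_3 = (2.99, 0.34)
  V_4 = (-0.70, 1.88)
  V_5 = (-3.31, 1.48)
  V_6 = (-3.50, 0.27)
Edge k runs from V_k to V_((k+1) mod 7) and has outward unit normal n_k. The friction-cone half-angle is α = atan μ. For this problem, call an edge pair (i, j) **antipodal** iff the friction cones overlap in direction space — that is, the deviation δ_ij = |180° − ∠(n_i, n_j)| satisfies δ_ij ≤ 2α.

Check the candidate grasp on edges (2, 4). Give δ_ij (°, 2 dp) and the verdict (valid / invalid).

δ = 103.35°, invalid

α = atan 0.4 = 21.80°;  2α = 43.60°
edge 2: e_2 = (-0.60, +1.48);  n_2 = (+0.9267, +0.3757)
edge 4: e_4 = (-2.61, -0.40);  n_4 = (-0.1515, +0.9885)
∠(n_2, n_4) = 76.65°
δ = |180° − 76.65°| = 103.35°
103.35° > 2α = 43.60°  →  invalid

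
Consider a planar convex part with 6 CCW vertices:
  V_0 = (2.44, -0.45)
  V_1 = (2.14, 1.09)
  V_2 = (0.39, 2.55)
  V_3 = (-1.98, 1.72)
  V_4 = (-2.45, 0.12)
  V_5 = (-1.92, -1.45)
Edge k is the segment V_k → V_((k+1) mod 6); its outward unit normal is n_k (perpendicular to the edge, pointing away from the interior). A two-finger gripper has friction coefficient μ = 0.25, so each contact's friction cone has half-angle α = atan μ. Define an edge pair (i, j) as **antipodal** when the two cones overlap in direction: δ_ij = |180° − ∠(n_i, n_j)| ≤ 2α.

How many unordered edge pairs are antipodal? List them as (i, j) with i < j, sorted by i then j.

α = atan 0.25 = 14.04°;  2α = 28.07°
n_0 = (+0.9815, +0.1912)
n_1 = (+0.6406, +0.7679)
n_2 = (-0.3305, +0.9438)
n_3 = (-0.9595, +0.2818)
n_4 = (-0.9475, -0.3198)
n_5 = (+0.2236, -0.9747)
  (0,1): δ = 140.86°  ·
  (0,2): δ = 81.72°  ·
  (0,3): δ = 27.39°  ✓
  (0,4): δ = 7.63°  ✓
  (0,5): δ = 91.89°  ·
  (1,2): δ = 120.86°  ·
  (1,3): δ = 66.53°  ·
  (1,4): δ = 31.51°  ·
  (1,5): δ = 52.76°  ·
  (2,3): δ = 125.67°  ·
  (2,4): δ = 90.65°  ·
  (2,5): δ = 6.38°  ✓
  (3,4): δ = 144.98°  ·
  (3,5): δ = 60.71°  ·
  (4,5): δ = 95.74°  ·
antipodal pairs: 3

count = 3; pairs: (0,3), (0,4), (2,5)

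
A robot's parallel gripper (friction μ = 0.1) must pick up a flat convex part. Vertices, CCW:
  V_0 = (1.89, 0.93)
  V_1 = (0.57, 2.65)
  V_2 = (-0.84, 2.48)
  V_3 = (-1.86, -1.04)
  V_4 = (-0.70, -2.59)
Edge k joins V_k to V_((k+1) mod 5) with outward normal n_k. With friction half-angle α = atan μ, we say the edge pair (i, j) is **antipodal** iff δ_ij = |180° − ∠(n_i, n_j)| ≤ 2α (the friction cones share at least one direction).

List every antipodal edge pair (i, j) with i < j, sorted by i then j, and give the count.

α = atan 0.1 = 5.71°;  2α = 11.42°
n_0 = (+0.7933, +0.6088)
n_1 = (-0.1197, +0.9928)
n_2 = (-0.9605, +0.2783)
n_3 = (-0.8006, -0.5992)
n_4 = (+0.8055, -0.5927)
  (0,1): δ = 120.63°  ·
  (0,2): δ = 53.66°  ·
  (0,3): δ = 0.69°  ✓
  (0,4): δ = 106.15°  ·
  (1,2): δ = 113.03°  ·
  (1,3): δ = 60.06°  ·
  (1,4): δ = 46.78°  ·
  (2,3): δ = 127.03°  ·
  (2,4): δ = 20.19°  ·
  (3,4): δ = 73.16°  ·
antipodal pairs: 1

count = 1; pairs: (0,3)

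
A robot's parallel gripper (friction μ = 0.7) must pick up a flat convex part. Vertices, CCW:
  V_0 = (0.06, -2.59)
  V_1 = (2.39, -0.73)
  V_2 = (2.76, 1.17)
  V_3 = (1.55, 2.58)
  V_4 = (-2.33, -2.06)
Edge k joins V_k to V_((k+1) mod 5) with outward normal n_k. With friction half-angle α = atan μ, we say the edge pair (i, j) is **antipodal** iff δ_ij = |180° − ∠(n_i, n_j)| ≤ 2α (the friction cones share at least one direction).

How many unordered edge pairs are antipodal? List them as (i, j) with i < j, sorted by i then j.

count = 4; pairs: (0,3), (1,3), (2,4), (3,4)

α = atan 0.7 = 34.99°;  2α = 69.98°
n_0 = (+0.6239, -0.7815)
n_1 = (+0.9816, -0.1911)
n_2 = (+0.7589, +0.6512)
n_3 = (-0.7671, +0.6415)
n_4 = (-0.2165, -0.9763)
  (0,1): δ = 139.62°  ·
  (0,2): δ = 87.97°  ·
  (0,3): δ = 11.50°  ✓
  (0,4): δ = 128.90°  ·
  (1,2): δ = 128.35°  ·
  (1,3): δ = 28.88°  ✓
  (1,4): δ = 88.52°  ·
  (2,3): δ = 80.54°  ·
  (2,4): δ = 36.86°  ✓
  (3,4): δ = 62.60°  ✓
antipodal pairs: 4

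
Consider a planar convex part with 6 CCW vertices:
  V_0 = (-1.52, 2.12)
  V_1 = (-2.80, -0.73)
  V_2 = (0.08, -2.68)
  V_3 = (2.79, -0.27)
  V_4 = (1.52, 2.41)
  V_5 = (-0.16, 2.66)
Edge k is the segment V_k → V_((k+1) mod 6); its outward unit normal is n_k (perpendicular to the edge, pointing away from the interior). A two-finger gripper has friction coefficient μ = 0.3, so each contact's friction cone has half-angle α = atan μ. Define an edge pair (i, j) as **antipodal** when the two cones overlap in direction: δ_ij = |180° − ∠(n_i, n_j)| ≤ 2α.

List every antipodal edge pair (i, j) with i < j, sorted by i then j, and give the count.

count = 4; pairs: (0,2), (1,3), (1,4), (2,5)

α = atan 0.3 = 16.70°;  2α = 33.40°
n_0 = (-0.9122, +0.4097)
n_1 = (-0.5607, -0.8280)
n_2 = (+0.6645, -0.7473)
n_3 = (+0.9037, +0.4282)
n_4 = (+0.1472, +0.9891)
n_5 = (-0.3690, +0.9294)
  (0,1): δ = 99.92°  ·
  (0,2): δ = 24.17°  ✓
  (0,3): δ = 49.54°  ·
  (0,4): δ = 105.72°  ·
  (0,5): δ = 135.84°  ·
  (1,2): δ = 104.25°  ·
  (1,3): δ = 30.54°  ✓
  (1,4): δ = 25.64°  ✓
  (1,5): δ = 55.76°  ·
  (2,3): δ = 106.29°  ·
  (2,4): δ = 50.11°  ·
  (2,5): δ = 19.99°  ✓
  (3,4): δ = 123.82°  ·
  (3,5): δ = 93.70°  ·
  (4,5): δ = 149.88°  ·
antipodal pairs: 4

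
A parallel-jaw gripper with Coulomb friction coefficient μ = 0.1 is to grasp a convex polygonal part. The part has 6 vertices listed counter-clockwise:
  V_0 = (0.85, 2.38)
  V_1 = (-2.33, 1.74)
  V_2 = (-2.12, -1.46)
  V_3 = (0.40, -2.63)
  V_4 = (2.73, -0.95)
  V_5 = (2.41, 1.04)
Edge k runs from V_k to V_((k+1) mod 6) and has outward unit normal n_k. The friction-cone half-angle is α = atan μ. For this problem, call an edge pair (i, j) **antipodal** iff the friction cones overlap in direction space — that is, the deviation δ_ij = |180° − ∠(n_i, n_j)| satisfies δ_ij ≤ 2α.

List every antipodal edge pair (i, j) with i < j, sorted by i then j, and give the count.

α = atan 0.1 = 5.71°;  2α = 11.42°
n_0 = (-0.1973, +0.9803)
n_1 = (-0.9979, -0.0655)
n_2 = (-0.4211, -0.9070)
n_3 = (+0.5849, -0.8111)
n_4 = (+0.9873, +0.1588)
n_5 = (+0.6516, +0.7586)
  (0,1): δ = 97.62°  ·
  (0,2): δ = 36.28°  ·
  (0,3): δ = 24.41°  ·
  (0,4): δ = 87.76°  ·
  (0,5): δ = 127.96°  ·
  (1,2): δ = 118.66°  ·
  (1,3): δ = 57.96°  ·
  (1,4): δ = 5.38°  ✓
  (1,5): δ = 45.58°  ·
  (2,3): δ = 119.30°  ·
  (2,4): δ = 55.96°  ·
  (2,5): δ = 15.76°  ·
  (3,4): δ = 116.66°  ·
  (3,5): δ = 76.45°  ·
  (4,5): δ = 139.80°  ·
antipodal pairs: 1

count = 1; pairs: (1,4)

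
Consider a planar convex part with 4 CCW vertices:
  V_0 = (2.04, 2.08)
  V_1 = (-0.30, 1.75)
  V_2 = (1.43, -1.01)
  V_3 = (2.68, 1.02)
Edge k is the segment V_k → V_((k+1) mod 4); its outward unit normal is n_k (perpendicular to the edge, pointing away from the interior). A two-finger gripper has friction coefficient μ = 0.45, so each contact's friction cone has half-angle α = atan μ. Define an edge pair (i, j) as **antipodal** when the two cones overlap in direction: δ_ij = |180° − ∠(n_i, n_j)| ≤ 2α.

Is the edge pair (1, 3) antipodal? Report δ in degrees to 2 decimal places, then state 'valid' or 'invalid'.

α = atan 0.45 = 24.23°;  2α = 48.46°
edge 1: e_1 = (+1.73, -2.76);  n_1 = (-0.8473, -0.5311)
edge 3: e_3 = (-0.64, +1.06);  n_3 = (+0.8561, +0.5169)
∠(n_1, n_3) = 179.04°
δ = |180° − 179.04°| = 0.96°
0.96° ≤ 2α = 48.46°  →  valid

δ = 0.96°, valid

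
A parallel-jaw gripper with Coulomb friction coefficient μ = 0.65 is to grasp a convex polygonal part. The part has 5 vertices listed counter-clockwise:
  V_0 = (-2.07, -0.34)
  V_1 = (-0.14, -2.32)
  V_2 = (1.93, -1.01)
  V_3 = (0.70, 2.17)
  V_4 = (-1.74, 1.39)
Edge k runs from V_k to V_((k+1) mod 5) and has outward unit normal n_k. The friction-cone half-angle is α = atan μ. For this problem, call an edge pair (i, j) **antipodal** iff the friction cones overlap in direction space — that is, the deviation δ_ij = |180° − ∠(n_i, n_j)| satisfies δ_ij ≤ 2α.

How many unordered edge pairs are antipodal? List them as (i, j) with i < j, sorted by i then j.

α = atan 0.65 = 33.02°;  2α = 66.05°
n_0 = (-0.7161, -0.6980)
n_1 = (+0.5348, -0.8450)
n_2 = (+0.9327, +0.3607)
n_3 = (-0.3045, +0.9525)
n_4 = (-0.9823, +0.1874)
  (0,1): δ = 101.94°  ·
  (0,2): δ = 23.12°  ✓
  (0,3): δ = 63.46°  ✓
  (0,4): δ = 124.93°  ·
  (1,2): δ = 101.18°  ·
  (1,3): δ = 14.60°  ✓
  (1,4): δ = 46.87°  ✓
  (2,3): δ = 93.42°  ·
  (2,4): δ = 31.95°  ✓
  (3,4): δ = 118.53°  ·
antipodal pairs: 5

count = 5; pairs: (0,2), (0,3), (1,3), (1,4), (2,4)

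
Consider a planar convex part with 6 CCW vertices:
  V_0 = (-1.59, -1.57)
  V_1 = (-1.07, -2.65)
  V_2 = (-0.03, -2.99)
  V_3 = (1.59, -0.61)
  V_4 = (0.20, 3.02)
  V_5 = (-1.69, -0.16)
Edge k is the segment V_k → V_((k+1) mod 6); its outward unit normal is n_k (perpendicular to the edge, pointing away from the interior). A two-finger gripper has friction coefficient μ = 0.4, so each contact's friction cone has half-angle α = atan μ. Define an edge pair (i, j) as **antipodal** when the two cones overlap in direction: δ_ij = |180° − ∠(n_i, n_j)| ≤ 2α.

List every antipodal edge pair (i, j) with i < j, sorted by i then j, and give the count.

α = atan 0.4 = 21.80°;  2α = 43.60°
n_0 = (-0.9010, -0.4338)
n_1 = (-0.3107, -0.9505)
n_2 = (+0.8267, -0.5627)
n_3 = (+0.9339, +0.3576)
n_4 = (-0.8596, +0.5109)
n_5 = (-0.9975, -0.0707)
  (0,1): δ = 133.81°  ·
  (0,2): δ = 59.95°  ·
  (0,3): δ = 4.76°  ✓
  (0,4): δ = 123.57°  ·
  (0,5): δ = 158.35°  ·
  (1,2): δ = 106.14°  ·
  (1,3): δ = 50.94°  ·
  (1,4): δ = 77.38°  ·
  (1,5): δ = 112.16°  ·
  (2,3): δ = 124.81°  ·
  (2,4): δ = 3.52°  ✓
  (2,5): δ = 38.30°  ✓
  (3,4): δ = 51.68°  ·
  (3,5): δ = 16.90°  ✓
  (4,5): δ = 145.22°  ·
antipodal pairs: 4

count = 4; pairs: (0,3), (2,4), (2,5), (3,5)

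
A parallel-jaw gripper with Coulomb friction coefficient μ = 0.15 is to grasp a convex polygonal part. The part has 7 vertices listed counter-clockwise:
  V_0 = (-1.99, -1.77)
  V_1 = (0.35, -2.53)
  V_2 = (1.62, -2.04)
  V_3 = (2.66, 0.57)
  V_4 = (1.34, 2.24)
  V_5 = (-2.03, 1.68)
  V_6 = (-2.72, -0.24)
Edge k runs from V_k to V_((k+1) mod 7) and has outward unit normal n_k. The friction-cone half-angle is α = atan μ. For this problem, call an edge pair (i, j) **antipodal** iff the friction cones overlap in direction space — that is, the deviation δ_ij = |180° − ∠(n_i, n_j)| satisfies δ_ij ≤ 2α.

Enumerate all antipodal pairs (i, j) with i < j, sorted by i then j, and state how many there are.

α = atan 0.15 = 8.53°;  2α = 17.06°
n_0 = (-0.3089, -0.9511)
n_1 = (+0.3600, -0.9330)
n_2 = (+0.9290, -0.3702)
n_3 = (+0.7845, +0.6201)
n_4 = (-0.1639, +0.9865)
n_5 = (-0.9411, +0.3382)
n_6 = (-0.9025, -0.4306)
  (0,1): δ = 140.91°  ·
  (0,2): δ = 93.73°  ·
  (0,3): δ = 33.68°  ·
  (0,4): δ = 27.43°  ·
  (0,5): δ = 88.23°  ·
  (0,6): δ = 133.50°  ·
  (1,2): δ = 132.82°  ·
  (1,3): δ = 72.77°  ·
  (1,4): δ = 11.66°  ✓
  (1,5): δ = 49.13°  ·
  (1,6): δ = 94.41°  ·
  (2,3): δ = 119.95°  ·
  (2,4): δ = 58.84°  ·
  (2,5): δ = 1.96°  ✓
  (2,6): δ = 47.23°  ·
  (3,4): δ = 118.89°  ·
  (3,5): δ = 58.09°  ·
  (3,6): δ = 12.82°  ✓
  (4,5): δ = 119.20°  ·
  (4,6): δ = 73.93°  ·
  (5,6): δ = 134.73°  ·
antipodal pairs: 3

count = 3; pairs: (1,4), (2,5), (3,6)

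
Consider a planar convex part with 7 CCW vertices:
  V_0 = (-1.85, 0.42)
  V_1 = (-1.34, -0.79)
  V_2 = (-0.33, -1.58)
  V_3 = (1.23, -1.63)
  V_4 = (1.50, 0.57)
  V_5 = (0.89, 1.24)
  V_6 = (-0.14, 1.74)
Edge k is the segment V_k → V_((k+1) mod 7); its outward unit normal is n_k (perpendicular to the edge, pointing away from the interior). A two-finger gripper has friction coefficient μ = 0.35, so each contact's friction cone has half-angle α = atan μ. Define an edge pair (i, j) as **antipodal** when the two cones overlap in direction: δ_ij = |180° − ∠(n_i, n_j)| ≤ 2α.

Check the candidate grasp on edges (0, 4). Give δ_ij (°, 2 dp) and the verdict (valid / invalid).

α = atan 0.35 = 19.29°;  2α = 38.58°
edge 0: e_0 = (+0.51, -1.21);  n_0 = (-0.9215, -0.3884)
edge 4: e_4 = (-0.61, +0.67);  n_4 = (+0.7394, +0.6732)
∠(n_0, n_4) = 160.54°
δ = |180° − 160.54°| = 19.46°
19.46° ≤ 2α = 38.58°  →  valid

δ = 19.46°, valid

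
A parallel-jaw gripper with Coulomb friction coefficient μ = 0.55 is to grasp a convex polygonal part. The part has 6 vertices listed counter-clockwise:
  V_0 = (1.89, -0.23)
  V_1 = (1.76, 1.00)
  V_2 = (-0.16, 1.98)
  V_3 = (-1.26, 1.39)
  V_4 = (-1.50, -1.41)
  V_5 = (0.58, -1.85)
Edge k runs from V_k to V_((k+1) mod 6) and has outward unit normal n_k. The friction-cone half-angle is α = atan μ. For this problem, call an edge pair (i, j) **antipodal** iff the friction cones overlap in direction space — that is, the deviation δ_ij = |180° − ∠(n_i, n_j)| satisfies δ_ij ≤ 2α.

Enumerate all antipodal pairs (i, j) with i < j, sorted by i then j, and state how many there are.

α = atan 0.55 = 28.81°;  2α = 57.62°
n_0 = (+0.9945, +0.1051)
n_1 = (+0.4546, +0.8907)
n_2 = (-0.4727, +0.8812)
n_3 = (-0.9963, +0.0854)
n_4 = (-0.2070, -0.9783)
n_5 = (+0.7776, -0.6288)
  (0,1): δ = 123.07°  ·
  (0,2): δ = 67.83°  ·
  (0,3): δ = 10.93°  ✓
  (0,4): δ = 72.02°  ·
  (0,5): δ = 135.01°  ·
  (1,2): δ = 124.75°  ·
  (1,3): δ = 67.86°  ·
  (1,4): δ = 15.10°  ✓
  (1,5): δ = 78.08°  ·
  (2,3): δ = 123.11°  ·
  (2,4): δ = 40.15°  ✓
  (2,5): δ = 22.83°  ✓
  (3,4): δ = 97.05°  ·
  (3,5): δ = 34.06°  ✓
  (4,5): δ = 117.02°  ·
antipodal pairs: 5

count = 5; pairs: (0,3), (1,4), (2,4), (2,5), (3,5)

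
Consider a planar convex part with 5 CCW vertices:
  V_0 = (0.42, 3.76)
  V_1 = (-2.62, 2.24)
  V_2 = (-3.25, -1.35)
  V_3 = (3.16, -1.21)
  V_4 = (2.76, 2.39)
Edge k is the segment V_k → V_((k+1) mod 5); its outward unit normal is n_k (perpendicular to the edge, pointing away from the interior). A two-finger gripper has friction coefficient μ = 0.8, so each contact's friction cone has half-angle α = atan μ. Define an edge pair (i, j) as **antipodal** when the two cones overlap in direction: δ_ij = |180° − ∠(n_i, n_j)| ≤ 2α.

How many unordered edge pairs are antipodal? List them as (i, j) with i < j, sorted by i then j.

count = 5; pairs: (0,2), (0,3), (1,3), (1,4), (2,4)

α = atan 0.8 = 38.66°;  2α = 77.32°
n_0 = (-0.4472, +0.8944)
n_1 = (-0.9849, +0.1728)
n_2 = (+0.0218, -0.9998)
n_3 = (+0.9939, +0.1104)
n_4 = (+0.5052, +0.8630)
  (0,1): δ = 126.52°  ·
  (0,2): δ = 25.31°  ✓
  (0,3): δ = 69.78°  ✓
  (0,4): δ = 123.09°  ·
  (1,2): δ = 78.80°  ·
  (1,3): δ = 16.29°  ✓
  (1,4): δ = 69.61°  ✓
  (2,3): δ = 84.91°  ·
  (2,4): δ = 31.60°  ✓
  (3,4): δ = 126.69°  ·
antipodal pairs: 5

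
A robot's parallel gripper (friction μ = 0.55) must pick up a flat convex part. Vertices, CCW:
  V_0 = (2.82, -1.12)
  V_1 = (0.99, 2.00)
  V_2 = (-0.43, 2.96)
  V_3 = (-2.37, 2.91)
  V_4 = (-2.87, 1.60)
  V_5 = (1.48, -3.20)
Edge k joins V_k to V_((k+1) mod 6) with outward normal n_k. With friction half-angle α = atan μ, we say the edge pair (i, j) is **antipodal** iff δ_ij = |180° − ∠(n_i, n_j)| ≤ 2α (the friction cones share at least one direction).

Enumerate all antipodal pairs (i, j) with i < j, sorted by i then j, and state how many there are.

α = atan 0.55 = 28.81°;  2α = 57.62°
n_0 = (+0.8626, +0.5059)
n_1 = (+0.5601, +0.8284)
n_2 = (-0.0258, +0.9997)
n_3 = (-0.9343, +0.3566)
n_4 = (-0.7410, -0.6715)
n_5 = (+0.8407, -0.5416)
  (0,1): δ = 154.45°  ·
  (0,2): δ = 118.92°  ·
  (0,3): δ = 51.28°  ✓
  (0,4): δ = 11.79°  ✓
  (0,5): δ = 116.82°  ·
  (1,2): δ = 144.46°  ·
  (1,3): δ = 76.83°  ·
  (1,4): δ = 13.75°  ✓
  (1,5): δ = 91.27°  ·
  (2,3): δ = 112.37°  ·
  (2,4): δ = 49.29°  ✓
  (2,5): δ = 55.73°  ✓
  (3,4): δ = 116.92°  ·
  (3,5): δ = 11.90°  ✓
  (4,5): δ = 74.98°  ·
antipodal pairs: 6

count = 6; pairs: (0,3), (0,4), (1,4), (2,4), (2,5), (3,5)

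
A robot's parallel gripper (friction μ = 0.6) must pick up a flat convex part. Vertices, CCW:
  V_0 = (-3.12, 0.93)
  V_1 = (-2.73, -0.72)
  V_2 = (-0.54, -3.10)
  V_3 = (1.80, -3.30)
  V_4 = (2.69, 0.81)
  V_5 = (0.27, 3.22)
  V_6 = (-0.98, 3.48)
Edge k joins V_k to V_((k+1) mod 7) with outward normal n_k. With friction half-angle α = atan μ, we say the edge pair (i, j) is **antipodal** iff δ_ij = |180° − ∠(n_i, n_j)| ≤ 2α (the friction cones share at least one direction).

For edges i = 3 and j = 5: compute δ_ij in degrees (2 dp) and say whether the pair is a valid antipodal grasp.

δ = 89.53°, invalid

α = atan 0.6 = 30.96°;  2α = 61.93°
edge 3: e_3 = (+0.89, +4.11);  n_3 = (+0.9773, -0.2116)
edge 5: e_5 = (-1.25, +0.26);  n_5 = (+0.2036, +0.9790)
∠(n_3, n_5) = 90.47°
δ = |180° − 90.47°| = 89.53°
89.53° > 2α = 61.93°  →  invalid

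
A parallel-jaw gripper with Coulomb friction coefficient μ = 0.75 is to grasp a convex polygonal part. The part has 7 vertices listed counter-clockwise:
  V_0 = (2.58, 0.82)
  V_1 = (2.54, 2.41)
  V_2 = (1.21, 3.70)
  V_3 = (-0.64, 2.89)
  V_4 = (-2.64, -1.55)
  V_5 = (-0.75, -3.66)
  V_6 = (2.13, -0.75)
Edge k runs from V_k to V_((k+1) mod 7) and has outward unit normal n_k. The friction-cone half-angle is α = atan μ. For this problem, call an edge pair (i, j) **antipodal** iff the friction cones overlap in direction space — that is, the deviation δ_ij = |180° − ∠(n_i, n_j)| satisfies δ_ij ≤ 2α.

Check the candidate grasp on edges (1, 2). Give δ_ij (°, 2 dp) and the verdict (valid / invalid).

δ = 112.23°, invalid

α = atan 0.75 = 36.87°;  2α = 73.74°
edge 1: e_1 = (-1.33, +1.29);  n_1 = (+0.6962, +0.7178)
edge 2: e_2 = (-1.85, -0.81);  n_2 = (-0.4011, +0.9160)
∠(n_1, n_2) = 67.77°
δ = |180° − 67.77°| = 112.23°
112.23° > 2α = 73.74°  →  invalid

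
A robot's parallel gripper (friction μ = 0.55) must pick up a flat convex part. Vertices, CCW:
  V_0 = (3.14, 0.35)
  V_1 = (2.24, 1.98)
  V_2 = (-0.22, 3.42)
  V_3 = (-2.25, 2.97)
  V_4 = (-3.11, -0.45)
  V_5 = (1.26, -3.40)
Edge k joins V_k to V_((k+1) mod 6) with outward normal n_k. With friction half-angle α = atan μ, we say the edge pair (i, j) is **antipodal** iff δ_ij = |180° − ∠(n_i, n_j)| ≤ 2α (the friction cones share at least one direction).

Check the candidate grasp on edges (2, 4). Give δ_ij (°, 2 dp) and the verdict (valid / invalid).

δ = 46.52°, valid

α = atan 0.55 = 28.81°;  2α = 57.62°
edge 2: e_2 = (-2.03, -0.45);  n_2 = (-0.2164, +0.9763)
edge 4: e_4 = (+4.37, -2.95);  n_4 = (-0.5595, -0.8288)
∠(n_2, n_4) = 133.48°
δ = |180° − 133.48°| = 46.52°
46.52° ≤ 2α = 57.62°  →  valid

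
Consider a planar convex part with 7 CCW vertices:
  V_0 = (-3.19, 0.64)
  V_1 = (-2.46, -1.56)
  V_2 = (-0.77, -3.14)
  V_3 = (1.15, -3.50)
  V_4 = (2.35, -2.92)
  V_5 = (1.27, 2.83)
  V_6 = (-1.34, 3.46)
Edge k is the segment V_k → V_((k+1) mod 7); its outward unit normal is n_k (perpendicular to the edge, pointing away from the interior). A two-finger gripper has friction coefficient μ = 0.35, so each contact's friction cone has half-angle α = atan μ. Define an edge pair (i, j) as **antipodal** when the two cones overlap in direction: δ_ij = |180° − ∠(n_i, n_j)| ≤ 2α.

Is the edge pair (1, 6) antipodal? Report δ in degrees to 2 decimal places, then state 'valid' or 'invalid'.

α = atan 0.35 = 19.29°;  2α = 38.58°
edge 1: e_1 = (+1.69, -1.58);  n_1 = (-0.6829, -0.7305)
edge 6: e_6 = (-1.85, -2.82);  n_6 = (-0.8361, +0.5485)
∠(n_1, n_6) = 80.19°
δ = |180° − 80.19°| = 99.81°
99.81° > 2α = 38.58°  →  invalid

δ = 99.81°, invalid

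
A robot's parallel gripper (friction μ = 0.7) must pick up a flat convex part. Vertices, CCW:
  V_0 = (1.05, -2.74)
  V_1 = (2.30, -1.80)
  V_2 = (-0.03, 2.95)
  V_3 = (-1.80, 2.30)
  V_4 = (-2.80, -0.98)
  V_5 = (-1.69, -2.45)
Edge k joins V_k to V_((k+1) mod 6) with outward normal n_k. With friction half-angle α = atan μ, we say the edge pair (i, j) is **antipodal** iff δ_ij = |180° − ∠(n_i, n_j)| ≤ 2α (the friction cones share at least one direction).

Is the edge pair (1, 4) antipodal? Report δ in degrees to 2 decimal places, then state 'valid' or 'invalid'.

δ = 10.93°, valid

α = atan 0.7 = 34.99°;  2α = 69.98°
edge 1: e_1 = (-2.33, +4.75);  n_1 = (+0.8978, +0.4404)
edge 4: e_4 = (+1.11, -1.47);  n_4 = (-0.7980, -0.6026)
∠(n_1, n_4) = 169.07°
δ = |180° − 169.07°| = 10.93°
10.93° ≤ 2α = 69.98°  →  valid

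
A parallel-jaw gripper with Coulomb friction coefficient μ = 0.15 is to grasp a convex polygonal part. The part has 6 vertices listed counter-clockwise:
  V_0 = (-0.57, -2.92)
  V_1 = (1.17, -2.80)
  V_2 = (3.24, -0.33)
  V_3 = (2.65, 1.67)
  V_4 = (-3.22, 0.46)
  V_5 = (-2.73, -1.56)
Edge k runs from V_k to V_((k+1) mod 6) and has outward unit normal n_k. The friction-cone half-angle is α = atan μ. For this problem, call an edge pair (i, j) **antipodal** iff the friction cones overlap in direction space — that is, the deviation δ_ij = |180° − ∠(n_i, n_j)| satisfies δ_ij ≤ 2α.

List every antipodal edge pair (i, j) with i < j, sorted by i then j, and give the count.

count = 2; pairs: (0,3), (2,4)

α = atan 0.15 = 8.53°;  2α = 17.06°
n_0 = (+0.0688, -0.9976)
n_1 = (+0.7664, -0.6423)
n_2 = (+0.9591, +0.2829)
n_3 = (-0.2019, +0.9794)
n_4 = (-0.9718, -0.2357)
n_5 = (-0.5328, -0.8462)
  (0,1): δ = 133.91°  ·
  (0,2): δ = 77.51°  ·
  (0,3): δ = 7.70°  ✓
  (0,4): δ = 99.69°  ·
  (0,5): δ = 143.86°  ·
  (1,2): δ = 123.60°  ·
  (1,3): δ = 38.39°  ·
  (1,4): δ = 53.60°  ·
  (1,5): δ = 97.77°  ·
  (2,3): δ = 94.79°  ·
  (2,4): δ = 2.80°  ✓
  (2,5): δ = 41.37°  ·
  (3,4): δ = 88.01°  ·
  (3,5): δ = 43.84°  ·
  (4,5): δ = 135.83°  ·
antipodal pairs: 2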